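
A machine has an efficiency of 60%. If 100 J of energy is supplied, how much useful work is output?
W_out = η·W_in = 0.6·100 = 60.0 J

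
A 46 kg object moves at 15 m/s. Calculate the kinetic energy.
KE = ½mv² = ½(46)(15)² = 5175.0 J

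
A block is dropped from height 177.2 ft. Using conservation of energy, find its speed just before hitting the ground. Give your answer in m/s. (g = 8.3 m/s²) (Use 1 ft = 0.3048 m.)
Convert to SI: h = 54.0106 m
mgh = ½mv² ⇒ v = √(2gh) = √(2·8.3·54.0106) = 29.94 m/s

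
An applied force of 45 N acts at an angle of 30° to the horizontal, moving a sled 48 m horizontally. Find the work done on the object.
W = F·d·cosθ = (45)(48)cos(30°) = 1871 J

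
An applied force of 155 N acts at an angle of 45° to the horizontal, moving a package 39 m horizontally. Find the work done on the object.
W = F·d·cosθ = (155)(39)cos(45°) = 4274 J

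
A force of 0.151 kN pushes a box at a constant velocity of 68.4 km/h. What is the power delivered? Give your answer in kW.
Convert to SI: F = 151.0 N, v = 19.0 m/s
P = Fv = (151.0)(19.0) = 2869.0 W = 2.869 kW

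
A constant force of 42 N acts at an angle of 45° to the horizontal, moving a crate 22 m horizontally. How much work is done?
W = F·d·cosθ = (42)(22)cos(45°) = 653.4 J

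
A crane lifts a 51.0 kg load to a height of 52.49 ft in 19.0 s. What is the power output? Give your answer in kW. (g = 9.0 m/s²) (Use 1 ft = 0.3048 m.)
Convert to SI: m = 51.0 kg, h = 15.999 m, t = 19.0 s
P = mgh/t = (51.0)(9.0)(15.999)/19.0 = 386.501 W = 0.3865 kW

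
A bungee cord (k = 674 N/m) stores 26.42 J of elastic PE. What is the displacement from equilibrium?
x = √(2·PE/k) = √(2·26.42/674) = 0.28 m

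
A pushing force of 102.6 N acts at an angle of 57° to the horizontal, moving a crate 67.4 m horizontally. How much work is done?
W = F·d·cosθ = (102.6)(67.4)cos(57°) = 3766 J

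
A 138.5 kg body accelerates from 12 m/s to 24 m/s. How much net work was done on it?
W = ΔKE = ½m(v₂² − v₁²) = ½(138.5)(24² − 12²) = 29916.0 J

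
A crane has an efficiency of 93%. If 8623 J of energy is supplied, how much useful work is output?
W_out = η·W_in = 0.93·8623 = 8019.39 J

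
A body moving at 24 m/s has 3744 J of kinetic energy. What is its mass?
m = 2·KE/v² = 2·3744/(24)² = 13.0 kg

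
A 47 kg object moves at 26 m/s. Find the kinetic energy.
KE = ½mv² = ½(47)(26)² = 15886.0 J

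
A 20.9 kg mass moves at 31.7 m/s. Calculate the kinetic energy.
KE = ½mv² = ½(20.9)(31.7)² = 10500 J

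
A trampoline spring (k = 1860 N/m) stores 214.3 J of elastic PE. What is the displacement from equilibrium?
x = √(2·PE/k) = √(2·214.3/1860) = 0.48 m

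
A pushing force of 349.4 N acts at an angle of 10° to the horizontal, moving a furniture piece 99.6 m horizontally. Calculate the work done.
W = F·d·cosθ = (349.4)(99.6)cos(10°) = 34270 J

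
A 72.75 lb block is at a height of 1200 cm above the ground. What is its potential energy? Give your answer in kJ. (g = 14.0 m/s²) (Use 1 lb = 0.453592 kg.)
Convert to SI: m = 32.9988 kg, h = 12.0 m
PE = mgh = (32.9988)(14.0)(12.0) = 5543.8 J = 5.544 kJ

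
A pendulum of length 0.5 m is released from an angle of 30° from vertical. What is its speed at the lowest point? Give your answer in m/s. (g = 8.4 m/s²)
h = L(1 − cosθ) = 0.5(1 − cos30°) = 0.0669873 m
v = √(2gh) = √(2·8.4·0.0669873) = 1.061 m/s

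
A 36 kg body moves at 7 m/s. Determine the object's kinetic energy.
KE = ½mv² = ½(36)(7)² = 882.0 J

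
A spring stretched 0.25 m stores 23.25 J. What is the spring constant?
k = 2·PE/x² = 2·23.25/(0.25)² = 744.0 N/m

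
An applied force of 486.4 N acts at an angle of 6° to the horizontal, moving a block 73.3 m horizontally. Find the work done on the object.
W = F·d·cosθ = (486.4)(73.3)cos(6°) = 35460 J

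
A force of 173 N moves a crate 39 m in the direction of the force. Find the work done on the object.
W = F·d = (173)(39) = 6747 J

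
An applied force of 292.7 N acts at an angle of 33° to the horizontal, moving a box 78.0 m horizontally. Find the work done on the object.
W = F·d·cosθ = (292.7)(78.0)cos(33°) = 19150 J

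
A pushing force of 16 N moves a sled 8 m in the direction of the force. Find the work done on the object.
W = F·d = (16)(8) = 128.0 J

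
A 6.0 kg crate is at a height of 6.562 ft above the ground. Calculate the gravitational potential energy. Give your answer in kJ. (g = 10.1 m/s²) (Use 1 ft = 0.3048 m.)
Convert to SI: m = 6.0 kg, h = 2.0001 m
PE = mgh = (6.0)(10.1)(2.0001) = 121.206 J = 0.1212 kJ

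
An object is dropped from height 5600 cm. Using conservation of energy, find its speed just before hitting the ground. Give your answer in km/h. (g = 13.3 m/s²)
Convert to SI: h = 56.0 m
mgh = ½mv² ⇒ v = √(2gh) = √(2·13.3·56.0) = 38.5953 m/s = 138.9 km/h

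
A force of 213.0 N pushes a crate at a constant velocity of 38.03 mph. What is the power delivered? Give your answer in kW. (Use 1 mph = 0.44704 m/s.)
Convert to SI: F = 213.0 N, v = 17.0009 m/s
P = Fv = (213.0)(17.0009) = 3621.2 W = 3.621 kW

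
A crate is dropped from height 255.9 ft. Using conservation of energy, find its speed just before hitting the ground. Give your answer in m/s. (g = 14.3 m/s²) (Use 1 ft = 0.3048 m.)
Convert to SI: h = 77.9983 m
mgh = ½mv² ⇒ v = √(2gh) = √(2·14.3·77.9983) = 47.23 m/s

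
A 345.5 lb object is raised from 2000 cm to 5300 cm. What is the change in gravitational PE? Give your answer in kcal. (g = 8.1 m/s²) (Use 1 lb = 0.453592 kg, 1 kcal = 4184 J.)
Convert to SI: m = 156.716 kg, Δh = 33.0 m
ΔPE = mgΔh = (156.716)(8.1)(33.0) = 41890.2 J = 10.01 kcal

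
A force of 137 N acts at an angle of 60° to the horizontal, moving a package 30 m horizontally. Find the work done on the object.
W = F·d·cosθ = (137)(30)cos(60°) = 2055 J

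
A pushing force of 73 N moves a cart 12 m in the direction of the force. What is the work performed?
W = F·d = (73)(12) = 876.0 J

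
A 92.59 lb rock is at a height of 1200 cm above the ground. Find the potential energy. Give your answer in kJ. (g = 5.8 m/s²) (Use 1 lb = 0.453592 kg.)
Convert to SI: m = 41.9981 kg, h = 12.0 m
PE = mgh = (41.9981)(5.8)(12.0) = 2923.07 J = 2.923 kJ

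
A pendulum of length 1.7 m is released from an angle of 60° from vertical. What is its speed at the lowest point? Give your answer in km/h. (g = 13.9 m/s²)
h = L(1 − cosθ) = 1.7(1 − cos60°) = 0.85 m
v = √(2gh) = √(2·13.9·0.85) = 4.86107 m/s = 17.5 km/h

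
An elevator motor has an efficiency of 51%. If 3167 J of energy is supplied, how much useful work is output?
W_out = η·W_in = 0.51·3167 = 1615.17 J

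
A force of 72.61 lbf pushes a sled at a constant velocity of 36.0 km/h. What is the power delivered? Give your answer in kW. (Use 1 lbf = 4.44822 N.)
Convert to SI: F = 322.985 N, v = 10.0 m/s
P = Fv = (322.985)(10.0) = 3229.85 W = 3.23 kW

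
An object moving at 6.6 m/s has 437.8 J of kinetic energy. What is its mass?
m = 2·KE/v² = 2·437.8/(6.6)² = 20.1 kg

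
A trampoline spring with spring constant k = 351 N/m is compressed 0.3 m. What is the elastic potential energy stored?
PE = ½kx² = ½(351)(0.3)² = 15.8 J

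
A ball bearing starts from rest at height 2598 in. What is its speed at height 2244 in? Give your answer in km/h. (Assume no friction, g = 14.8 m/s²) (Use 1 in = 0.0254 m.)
Convert to SI: h₁−h₂ = 8.9916 m
mgh₁ = mgh₂ + ½mv² ⇒ v = √(2g(h₁−h₂)) = √(2·14.8·8.9916) = 16.3141 m/s = 58.73 km/h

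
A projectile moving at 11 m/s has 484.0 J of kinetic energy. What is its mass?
m = 2·KE/v² = 2·484.0/(11)² = 8.0 kg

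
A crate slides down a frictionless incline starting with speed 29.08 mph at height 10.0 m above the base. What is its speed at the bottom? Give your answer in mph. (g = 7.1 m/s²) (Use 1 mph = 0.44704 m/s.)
Convert to SI: v₀ = 12.9999 m/s, h = 10.0 m
½mv₀² + mgh = ½mv² ⇒ v = √(v₀² + 2gh) = √(12.9999² + 2·7.1·10.0) = 17.6351 m/s = 39.45 mph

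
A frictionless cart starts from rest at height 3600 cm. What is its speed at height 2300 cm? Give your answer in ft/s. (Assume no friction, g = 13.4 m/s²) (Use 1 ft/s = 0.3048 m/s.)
Convert to SI: h₁−h₂ = 13.0 m
mgh₁ = mgh₂ + ½mv² ⇒ v = √(2g(h₁−h₂)) = √(2·13.4·13.0) = 18.6655 m/s = 61.24 ft/s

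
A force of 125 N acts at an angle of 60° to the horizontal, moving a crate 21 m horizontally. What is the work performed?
W = F·d·cosθ = (125)(21)cos(60°) = 1313 J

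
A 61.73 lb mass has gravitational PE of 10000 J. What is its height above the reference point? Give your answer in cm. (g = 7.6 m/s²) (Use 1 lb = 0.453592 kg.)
Convert to SI: m = 28.0002 kg, PE = 10000.0 J
h = PE/(mg) = 10000.0/(28.0002·7.6) = 46.9921 m = 4699 cm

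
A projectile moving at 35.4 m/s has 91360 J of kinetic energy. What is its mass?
m = 2·KE/v² = 2·91360/(35.4)² = 145.8 kg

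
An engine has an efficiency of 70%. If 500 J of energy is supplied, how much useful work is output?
W_out = η·W_in = 0.7·500 = 350.0 J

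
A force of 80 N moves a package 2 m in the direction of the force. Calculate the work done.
W = F·d = (80)(2) = 160.0 J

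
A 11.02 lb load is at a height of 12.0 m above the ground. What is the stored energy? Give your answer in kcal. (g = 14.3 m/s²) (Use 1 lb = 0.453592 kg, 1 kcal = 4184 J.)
Convert to SI: m = 4.99858 kg, h = 12.0 m
PE = mgh = (4.99858)(14.3)(12.0) = 857.757 J = 0.205 kcal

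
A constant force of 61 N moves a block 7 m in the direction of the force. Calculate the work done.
W = F·d = (61)(7) = 427.0 J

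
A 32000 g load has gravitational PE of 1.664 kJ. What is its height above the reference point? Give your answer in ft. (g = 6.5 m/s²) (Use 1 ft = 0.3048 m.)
Convert to SI: m = 32.0 kg, PE = 1664.0 J
h = PE/(mg) = 1664.0/(32.0·6.5) = 8.0 m = 26.25 ft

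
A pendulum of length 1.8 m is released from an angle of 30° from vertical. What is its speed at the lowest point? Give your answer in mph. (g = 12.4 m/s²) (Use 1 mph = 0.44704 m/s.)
h = L(1 − cosθ) = 1.8(1 − cos30°) = 0.241154 m
v = √(2gh) = √(2·12.4·0.241154) = 2.44553 m/s = 5.47 mph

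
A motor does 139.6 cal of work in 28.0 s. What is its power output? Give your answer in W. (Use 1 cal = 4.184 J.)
Convert to SI: W = 584.086 J, t = 28.0 s
P = W/t = 584.086/28.0 = 20.86 W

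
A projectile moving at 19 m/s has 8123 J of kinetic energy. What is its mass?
m = 2·KE/v² = 2·8123/(19)² = 45.0 kg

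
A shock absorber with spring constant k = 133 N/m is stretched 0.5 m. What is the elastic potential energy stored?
PE = ½kx² = ½(133)(0.5)² = 16.63 J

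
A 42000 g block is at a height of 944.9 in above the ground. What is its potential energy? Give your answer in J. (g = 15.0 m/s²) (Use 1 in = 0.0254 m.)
Convert to SI: m = 42.0 kg, h = 24.0005 m
PE = mgh = (42.0)(15.0)(24.0005) = 15120 J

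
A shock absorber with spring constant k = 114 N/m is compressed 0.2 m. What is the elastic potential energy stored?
PE = ½kx² = ½(114)(0.2)² = 2.28 J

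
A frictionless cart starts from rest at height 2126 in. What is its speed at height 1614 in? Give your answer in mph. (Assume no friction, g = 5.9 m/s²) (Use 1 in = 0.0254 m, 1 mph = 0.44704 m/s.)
Convert to SI: h₁−h₂ = 13.0048 m
mgh₁ = mgh₂ + ½mv² ⇒ v = √(2g(h₁−h₂)) = √(2·5.9·13.0048) = 12.3878 m/s = 27.71 mph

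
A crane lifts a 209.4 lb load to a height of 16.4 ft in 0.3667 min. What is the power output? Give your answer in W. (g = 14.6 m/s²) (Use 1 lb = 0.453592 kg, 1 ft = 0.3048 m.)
Convert to SI: m = 94.9822 kg, h = 4.99872 m, t = 22.002 s
P = mgh/t = (94.9822)(14.6)(4.99872)/22.002 = 315.1 W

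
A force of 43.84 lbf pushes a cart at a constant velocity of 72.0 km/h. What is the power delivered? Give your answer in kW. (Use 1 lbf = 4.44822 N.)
Convert to SI: F = 195.01 N, v = 20.0 m/s
P = Fv = (195.01)(20.0) = 3900.2 W = 3.9 kW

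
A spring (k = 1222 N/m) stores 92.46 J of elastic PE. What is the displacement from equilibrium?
x = √(2·PE/k) = √(2·92.46/1222) = 0.389 m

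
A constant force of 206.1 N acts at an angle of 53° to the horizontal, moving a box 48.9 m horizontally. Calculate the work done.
W = F·d·cosθ = (206.1)(48.9)cos(53°) = 6065 J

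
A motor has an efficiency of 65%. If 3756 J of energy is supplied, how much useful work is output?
W_out = η·W_in = 0.65·3756 = 2441.4 J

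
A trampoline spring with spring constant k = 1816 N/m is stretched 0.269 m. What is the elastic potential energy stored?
PE = ½kx² = ½(1816)(0.269)² = 65.7 J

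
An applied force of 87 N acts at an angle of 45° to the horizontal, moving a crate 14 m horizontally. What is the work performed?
W = F·d·cosθ = (87)(14)cos(45°) = 861.3 J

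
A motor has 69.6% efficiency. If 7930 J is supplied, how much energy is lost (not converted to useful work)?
W_lost = W_in(1 − η) = 7930·(1 − 0.696) = 2411 J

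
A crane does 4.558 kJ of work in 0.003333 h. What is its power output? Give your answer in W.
Convert to SI: W = 4558.0 J, t = 11.9988 s
P = W/t = 4558.0/11.9988 = 379.9 W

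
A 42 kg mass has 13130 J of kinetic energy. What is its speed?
v = √(2·KE/m) = √(2·13130/42) = 25.0 m/s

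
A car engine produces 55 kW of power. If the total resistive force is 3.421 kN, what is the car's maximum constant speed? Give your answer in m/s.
Convert to SI: F = 3421.0 N
P = Fv ⇒ v = P/F = 55000 W/3421.0 N = 16.08 m/s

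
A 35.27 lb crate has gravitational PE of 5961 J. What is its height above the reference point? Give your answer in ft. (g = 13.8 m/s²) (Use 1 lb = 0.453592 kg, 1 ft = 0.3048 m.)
Convert to SI: m = 15.9982 kg, PE = 5961.0 J
h = PE/(mg) = 5961.0/(15.9982·13.8) = 27.0003 m = 88.58 ft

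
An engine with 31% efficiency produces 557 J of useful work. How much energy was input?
W_in = W_out/η = 557/0.31 = 1797 J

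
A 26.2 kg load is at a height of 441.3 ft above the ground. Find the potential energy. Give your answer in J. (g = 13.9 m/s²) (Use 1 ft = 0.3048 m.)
Convert to SI: m = 26.2 kg, h = 134.508 m
PE = mgh = (26.2)(13.9)(134.508) = 48990 J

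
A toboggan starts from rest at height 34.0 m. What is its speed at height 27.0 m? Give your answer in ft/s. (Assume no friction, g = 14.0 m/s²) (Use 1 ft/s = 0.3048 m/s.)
mgh₁ = mgh₂ + ½mv² ⇒ v = √(2g(h₁−h₂)) = √(2·14.0·7.0) = 14.0 m/s = 45.93 ft/s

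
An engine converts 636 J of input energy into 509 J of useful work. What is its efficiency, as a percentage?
η = W_out/W_in = 509/636 = 80.03%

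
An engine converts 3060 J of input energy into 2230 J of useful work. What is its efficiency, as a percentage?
η = W_out/W_in = 2230/3060 = 72.88%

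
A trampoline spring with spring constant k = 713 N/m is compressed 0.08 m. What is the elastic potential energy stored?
PE = ½kx² = ½(713)(0.08)² = 2.282 J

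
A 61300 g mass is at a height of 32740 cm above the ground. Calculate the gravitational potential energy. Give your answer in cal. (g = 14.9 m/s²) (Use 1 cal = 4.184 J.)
Convert to SI: m = 61.3 kg, h = 327.4 m
PE = mgh = (61.3)(14.9)(327.4) = 299037 J = 71470 cal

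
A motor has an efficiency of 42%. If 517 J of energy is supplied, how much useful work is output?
W_out = η·W_in = 0.42·517 = 217.14 J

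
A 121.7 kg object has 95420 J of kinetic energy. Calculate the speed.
v = √(2·KE/m) = √(2·95420/121.7) = 39.6 m/s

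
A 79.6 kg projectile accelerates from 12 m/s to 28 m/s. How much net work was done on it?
W = ΔKE = ½m(v₂² − v₁²) = ½(79.6)(28² − 12²) = 25472.0 J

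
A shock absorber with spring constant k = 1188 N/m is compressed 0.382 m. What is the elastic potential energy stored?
PE = ½kx² = ½(1188)(0.382)² = 86.68 J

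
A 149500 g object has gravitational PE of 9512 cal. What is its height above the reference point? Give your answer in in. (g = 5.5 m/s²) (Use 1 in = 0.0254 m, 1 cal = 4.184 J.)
Convert to SI: m = 149.5 kg, PE = 39798.2 J
h = PE/(mg) = 39798.2/(149.5·5.5) = 48.4016 m = 1906 in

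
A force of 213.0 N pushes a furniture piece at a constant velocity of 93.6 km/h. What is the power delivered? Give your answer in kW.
Convert to SI: F = 213.0 N, v = 26.0 m/s
P = Fv = (213.0)(26.0) = 5538.0 W = 5.538 kW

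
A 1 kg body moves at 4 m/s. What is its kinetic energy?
KE = ½mv² = ½(1)(4)² = 8.0 J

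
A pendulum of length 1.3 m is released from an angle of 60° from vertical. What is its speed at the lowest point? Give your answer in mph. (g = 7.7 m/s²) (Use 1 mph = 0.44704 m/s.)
h = L(1 − cosθ) = 1.3(1 − cos60°) = 0.65 m
v = √(2gh) = √(2·7.7·0.65) = 3.16386 m/s = 7.077 mph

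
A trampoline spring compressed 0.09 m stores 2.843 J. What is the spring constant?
k = 2·PE/x² = 2·2.843/(0.09)² = 702.0 N/m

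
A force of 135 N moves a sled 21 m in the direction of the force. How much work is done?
W = F·d = (135)(21) = 2835 J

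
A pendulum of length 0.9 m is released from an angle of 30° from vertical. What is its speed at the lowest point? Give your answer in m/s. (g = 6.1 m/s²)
h = L(1 − cosθ) = 0.9(1 − cos30°) = 0.120577 m
v = √(2gh) = √(2·6.1·0.120577) = 1.213 m/s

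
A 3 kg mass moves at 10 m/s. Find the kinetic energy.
KE = ½mv² = ½(3)(10)² = 150.0 J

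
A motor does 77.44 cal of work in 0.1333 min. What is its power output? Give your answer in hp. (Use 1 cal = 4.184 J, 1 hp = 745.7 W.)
Convert to SI: W = 324.009 J, t = 7.998 s
P = W/t = 324.009/7.998 = 40.5112 W = 0.05433 hp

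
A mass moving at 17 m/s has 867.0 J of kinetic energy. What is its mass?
m = 2·KE/v² = 2·867.0/(17)² = 6.0 kg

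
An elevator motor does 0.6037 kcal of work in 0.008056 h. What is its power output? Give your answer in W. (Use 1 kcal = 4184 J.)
Convert to SI: W = 2525.88 J, t = 29.0016 s
P = W/t = 2525.88/29.0016 = 87.09 W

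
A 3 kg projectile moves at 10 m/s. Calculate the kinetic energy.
KE = ½mv² = ½(3)(10)² = 150.0 J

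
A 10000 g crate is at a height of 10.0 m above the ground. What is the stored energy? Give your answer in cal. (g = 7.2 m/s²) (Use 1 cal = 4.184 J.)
Convert to SI: m = 10.0 kg, h = 10.0 m
PE = mgh = (10.0)(7.2)(10.0) = 720.0 J = 172.1 cal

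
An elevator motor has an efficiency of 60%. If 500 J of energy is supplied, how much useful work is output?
W_out = η·W_in = 0.6·500 = 300.0 J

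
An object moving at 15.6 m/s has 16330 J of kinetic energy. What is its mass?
m = 2·KE/v² = 2·16330/(15.6)² = 134.2 kg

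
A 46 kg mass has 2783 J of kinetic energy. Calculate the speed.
v = √(2·KE/m) = √(2·2783/46) = 11.0 m/s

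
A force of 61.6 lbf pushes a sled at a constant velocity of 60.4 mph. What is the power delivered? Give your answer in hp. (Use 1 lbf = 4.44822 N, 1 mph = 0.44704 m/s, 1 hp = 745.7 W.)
Convert to SI: F = 274.01 N, v = 27.0012 m/s
P = Fv = (274.01)(27.0012) = 7398.61 W = 9.922 hp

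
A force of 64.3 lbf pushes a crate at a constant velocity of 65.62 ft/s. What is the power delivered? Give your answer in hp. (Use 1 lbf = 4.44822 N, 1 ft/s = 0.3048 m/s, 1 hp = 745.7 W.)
Convert to SI: F = 286.021 N, v = 20.001 m/s
P = Fv = (286.021)(20.001) = 5720.69 W = 7.672 hp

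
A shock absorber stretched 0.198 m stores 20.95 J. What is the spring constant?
k = 2·PE/x² = 2·20.95/(0.198)² = 1069 N/m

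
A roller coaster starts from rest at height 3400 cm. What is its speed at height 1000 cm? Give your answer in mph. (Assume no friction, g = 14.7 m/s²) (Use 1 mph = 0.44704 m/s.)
Convert to SI: h₁−h₂ = 24.0 m
mgh₁ = mgh₂ + ½mv² ⇒ v = √(2g(h₁−h₂)) = √(2·14.7·24.0) = 26.5631 m/s = 59.42 mph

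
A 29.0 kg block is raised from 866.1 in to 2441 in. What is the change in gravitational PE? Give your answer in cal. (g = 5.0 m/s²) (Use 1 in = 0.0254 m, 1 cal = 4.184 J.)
Convert to SI: m = 29.0 kg, Δh = 40.0025 m
ΔPE = mgΔh = (29.0)(5.0)(40.0025) = 5800.36 J = 1386 cal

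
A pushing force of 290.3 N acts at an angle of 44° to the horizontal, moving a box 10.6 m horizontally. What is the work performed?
W = F·d·cosθ = (290.3)(10.6)cos(44°) = 2214 J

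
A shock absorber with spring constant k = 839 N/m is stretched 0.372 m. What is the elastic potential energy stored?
PE = ½kx² = ½(839)(0.372)² = 58.05 J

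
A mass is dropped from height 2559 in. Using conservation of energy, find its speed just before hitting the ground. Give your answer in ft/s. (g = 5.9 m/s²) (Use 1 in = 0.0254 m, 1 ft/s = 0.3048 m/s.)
Convert to SI: h = 64.9986 m
mgh = ½mv² ⇒ v = √(2gh) = √(2·5.9·64.9986) = 27.6945 m/s = 90.86 ft/s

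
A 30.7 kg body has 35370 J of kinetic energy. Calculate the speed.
v = √(2·KE/m) = √(2·35370/30.7) = 48.0 m/s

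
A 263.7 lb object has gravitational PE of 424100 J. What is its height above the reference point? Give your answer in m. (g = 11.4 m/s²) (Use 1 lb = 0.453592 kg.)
Convert to SI: m = 119.612 kg, PE = 424100 J
h = PE/(mg) = 424100/(119.612·11.4) = 311.0 m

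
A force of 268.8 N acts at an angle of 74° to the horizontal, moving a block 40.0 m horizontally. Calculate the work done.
W = F·d·cosθ = (268.8)(40.0)cos(74°) = 2964 J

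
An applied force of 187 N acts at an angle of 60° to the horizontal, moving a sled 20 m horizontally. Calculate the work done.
W = F·d·cosθ = (187)(20)cos(60°) = 1870 J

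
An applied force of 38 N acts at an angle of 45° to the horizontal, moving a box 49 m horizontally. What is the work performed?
W = F·d·cosθ = (38)(49)cos(45°) = 1317 J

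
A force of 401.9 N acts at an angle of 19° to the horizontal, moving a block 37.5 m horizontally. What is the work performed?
W = F·d·cosθ = (401.9)(37.5)cos(19°) = 14250 J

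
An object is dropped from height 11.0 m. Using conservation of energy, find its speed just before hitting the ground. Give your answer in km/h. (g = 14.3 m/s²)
mgh = ½mv² ⇒ v = √(2gh) = √(2·14.3·11.0) = 17.737 m/s = 63.85 km/h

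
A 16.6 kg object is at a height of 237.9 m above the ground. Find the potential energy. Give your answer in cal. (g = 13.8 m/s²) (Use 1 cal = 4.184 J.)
PE = mgh = (16.6)(13.8)(237.9) = 54498.1 J = 13030 cal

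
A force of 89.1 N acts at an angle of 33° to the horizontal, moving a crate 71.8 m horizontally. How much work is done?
W = F·d·cosθ = (89.1)(71.8)cos(33°) = 5365 J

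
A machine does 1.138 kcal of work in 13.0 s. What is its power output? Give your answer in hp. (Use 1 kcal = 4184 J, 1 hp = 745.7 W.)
Convert to SI: W = 4761.39 J, t = 13.0 s
P = W/t = 4761.39/13.0 = 366.261 W = 0.4912 hp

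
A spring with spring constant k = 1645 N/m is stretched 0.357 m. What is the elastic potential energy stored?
PE = ½kx² = ½(1645)(0.357)² = 104.8 J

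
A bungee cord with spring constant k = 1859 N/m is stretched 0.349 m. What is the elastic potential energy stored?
PE = ½kx² = ½(1859)(0.349)² = 113.2 J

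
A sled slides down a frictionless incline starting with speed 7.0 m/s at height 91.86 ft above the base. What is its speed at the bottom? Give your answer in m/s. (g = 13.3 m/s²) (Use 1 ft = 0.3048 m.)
Convert to SI: v₀ = 7.0 m/s, h = 27.9989 m
½mv₀² + mgh = ½mv² ⇒ v = √(v₀² + 2gh) = √(7.0² + 2·13.3·27.9989) = 28.17 m/s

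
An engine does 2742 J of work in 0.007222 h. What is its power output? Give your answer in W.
Convert to SI: W = 2742.0 J, t = 25.9992 s
P = W/t = 2742.0/25.9992 = 105.5 W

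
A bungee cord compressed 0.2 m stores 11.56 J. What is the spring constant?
k = 2·PE/x² = 2·11.56/(0.2)² = 578.0 N/m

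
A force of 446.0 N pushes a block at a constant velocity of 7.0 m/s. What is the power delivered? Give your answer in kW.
P = Fv = (446.0)(7.0) = 3122.0 W = 3.122 kW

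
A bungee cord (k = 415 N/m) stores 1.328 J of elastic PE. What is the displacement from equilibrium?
x = √(2·PE/k) = √(2·1.328/415) = 0.08 m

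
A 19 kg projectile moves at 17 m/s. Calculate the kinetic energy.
KE = ½mv² = ½(19)(17)² = 2745.5 J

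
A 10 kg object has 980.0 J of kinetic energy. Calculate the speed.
v = √(2·KE/m) = √(2·980.0/10) = 14.0 m/s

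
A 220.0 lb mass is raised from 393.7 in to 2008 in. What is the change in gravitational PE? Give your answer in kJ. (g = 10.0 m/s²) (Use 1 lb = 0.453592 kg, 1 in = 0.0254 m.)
Convert to SI: m = 99.7902 kg, Δh = 41.0032 m
ΔPE = mgΔh = (99.7902)(10.0)(41.0032) = 40917.2 J = 40.92 kJ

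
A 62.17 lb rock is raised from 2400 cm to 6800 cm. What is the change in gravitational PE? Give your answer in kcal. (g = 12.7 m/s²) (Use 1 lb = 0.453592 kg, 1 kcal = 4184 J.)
Convert to SI: m = 28.1998 kg, Δh = 44.0 m
ΔPE = mgΔh = (28.1998)(12.7)(44.0) = 15758.1 J = 3.766 kcal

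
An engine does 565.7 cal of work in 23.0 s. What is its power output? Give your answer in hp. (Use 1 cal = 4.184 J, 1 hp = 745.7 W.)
Convert to SI: W = 2366.89 J, t = 23.0 s
P = W/t = 2366.89/23.0 = 102.908 W = 0.138 hp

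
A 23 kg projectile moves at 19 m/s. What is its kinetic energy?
KE = ½mv² = ½(23)(19)² = 4151.5 J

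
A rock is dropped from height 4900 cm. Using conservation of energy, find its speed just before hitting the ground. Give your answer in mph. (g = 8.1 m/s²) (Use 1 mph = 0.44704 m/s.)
Convert to SI: h = 49.0 m
mgh = ½mv² ⇒ v = √(2gh) = √(2·8.1·49.0) = 28.1745 m/s = 63.02 mph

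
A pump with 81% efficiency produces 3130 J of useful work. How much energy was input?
W_in = W_out/η = 3130/0.81 = 3864 J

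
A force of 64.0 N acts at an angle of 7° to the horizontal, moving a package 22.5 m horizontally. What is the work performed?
W = F·d·cosθ = (64.0)(22.5)cos(7°) = 1429 J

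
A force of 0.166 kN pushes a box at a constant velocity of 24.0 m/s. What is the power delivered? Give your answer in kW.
Convert to SI: F = 166.0 N, v = 24.0 m/s
P = Fv = (166.0)(24.0) = 3984.0 W = 3.984 kW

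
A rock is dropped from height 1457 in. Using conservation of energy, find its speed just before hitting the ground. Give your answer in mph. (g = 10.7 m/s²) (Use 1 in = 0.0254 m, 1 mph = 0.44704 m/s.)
Convert to SI: h = 37.0078 m
mgh = ½mv² ⇒ v = √(2gh) = √(2·10.7·37.0078) = 28.1419 m/s = 62.95 mph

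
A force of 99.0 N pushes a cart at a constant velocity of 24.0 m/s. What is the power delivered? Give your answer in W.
P = Fv = (99.0)(24.0) = 2376 W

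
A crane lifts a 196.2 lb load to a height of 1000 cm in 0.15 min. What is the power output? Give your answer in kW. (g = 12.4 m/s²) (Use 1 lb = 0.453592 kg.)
Convert to SI: m = 88.9948 kg, h = 10.0 m, t = 9.0 s
P = mgh/t = (88.9948)(12.4)(10.0)/9.0 = 1226.15 W = 1.226 kW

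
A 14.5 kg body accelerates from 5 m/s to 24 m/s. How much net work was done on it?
W = ΔKE = ½m(v₂² − v₁²) = ½(14.5)(24² − 5²) = 3994.75 J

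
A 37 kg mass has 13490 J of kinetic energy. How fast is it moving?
v = √(2·KE/m) = √(2·13490/37) = 27.0 m/s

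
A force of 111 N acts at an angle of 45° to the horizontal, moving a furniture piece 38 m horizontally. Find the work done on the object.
W = F·d·cosθ = (111)(38)cos(45°) = 2983 J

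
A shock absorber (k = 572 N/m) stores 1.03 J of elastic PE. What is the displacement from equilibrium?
x = √(2·PE/k) = √(2·1.03/572) = 0.06001 m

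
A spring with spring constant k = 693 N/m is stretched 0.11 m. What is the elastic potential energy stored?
PE = ½kx² = ½(693)(0.11)² = 4.193 J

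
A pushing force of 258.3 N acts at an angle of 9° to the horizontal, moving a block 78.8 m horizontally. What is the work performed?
W = F·d·cosθ = (258.3)(78.8)cos(9°) = 20100 J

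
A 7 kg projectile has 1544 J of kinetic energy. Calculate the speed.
v = √(2·KE/m) = √(2·1544/7) = 21.0 m/s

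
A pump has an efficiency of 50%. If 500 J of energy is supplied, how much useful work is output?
W_out = η·W_in = 0.5·500 = 250.0 J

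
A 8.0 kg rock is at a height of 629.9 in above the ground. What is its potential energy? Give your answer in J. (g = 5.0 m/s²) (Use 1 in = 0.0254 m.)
Convert to SI: m = 8.0 kg, h = 15.9995 m
PE = mgh = (8.0)(5.0)(15.9995) = 640.0 J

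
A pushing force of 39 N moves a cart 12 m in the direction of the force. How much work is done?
W = F·d = (39)(12) = 468.0 J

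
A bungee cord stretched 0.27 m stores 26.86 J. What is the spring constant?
k = 2·PE/x² = 2·26.86/(0.27)² = 736.9 N/m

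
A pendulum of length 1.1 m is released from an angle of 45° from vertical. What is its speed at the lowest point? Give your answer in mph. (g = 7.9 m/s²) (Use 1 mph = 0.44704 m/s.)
h = L(1 − cosθ) = 1.1(1 − cos45°) = 0.322183 m
v = √(2gh) = √(2·7.9·0.322183) = 2.25621 m/s = 5.047 mph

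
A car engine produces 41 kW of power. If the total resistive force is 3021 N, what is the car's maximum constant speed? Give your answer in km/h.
P = Fv ⇒ v = P/F = 41000 W/3021.0 N = 13.5717 m/s = 48.86 km/h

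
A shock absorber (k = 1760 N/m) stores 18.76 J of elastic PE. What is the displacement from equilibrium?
x = √(2·PE/k) = √(2·18.76/1760) = 0.146 m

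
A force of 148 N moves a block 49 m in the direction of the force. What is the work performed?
W = F·d = (148)(49) = 7252 J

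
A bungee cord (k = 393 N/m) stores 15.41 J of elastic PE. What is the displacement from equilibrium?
x = √(2·PE/k) = √(2·15.41/393) = 0.28 m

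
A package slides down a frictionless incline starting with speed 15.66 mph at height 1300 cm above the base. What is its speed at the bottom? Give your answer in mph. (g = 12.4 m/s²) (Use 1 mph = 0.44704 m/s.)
Convert to SI: v₀ = 7.00065 m/s, h = 13.0 m
½mv₀² + mgh = ½mv² ⇒ v = √(v₀² + 2gh) = √(7.00065² + 2·12.4·13.0) = 19.272 m/s = 43.11 mph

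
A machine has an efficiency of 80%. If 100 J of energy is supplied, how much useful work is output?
W_out = η·W_in = 0.8·100 = 80.0 J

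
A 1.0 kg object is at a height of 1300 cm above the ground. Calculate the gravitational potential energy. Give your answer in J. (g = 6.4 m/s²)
Convert to SI: m = 1.0 kg, h = 13.0 m
PE = mgh = (1.0)(6.4)(13.0) = 83.2 J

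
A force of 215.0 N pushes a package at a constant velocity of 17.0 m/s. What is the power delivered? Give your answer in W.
P = Fv = (215.0)(17.0) = 3655 W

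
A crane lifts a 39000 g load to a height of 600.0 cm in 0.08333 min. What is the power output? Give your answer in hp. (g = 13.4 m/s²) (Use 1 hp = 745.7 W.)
Convert to SI: m = 39.0 kg, h = 6.0 m, t = 4.9998 s
P = mgh/t = (39.0)(13.4)(6.0)/4.9998 = 627.145 W = 0.841 hp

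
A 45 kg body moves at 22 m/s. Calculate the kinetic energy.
KE = ½mv² = ½(45)(22)² = 10890.0 J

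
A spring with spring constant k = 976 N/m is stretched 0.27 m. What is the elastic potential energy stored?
PE = ½kx² = ½(976)(0.27)² = 35.58 J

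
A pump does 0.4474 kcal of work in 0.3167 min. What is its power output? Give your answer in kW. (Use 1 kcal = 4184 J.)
Convert to SI: W = 1871.92 J, t = 19.002 s
P = W/t = 1871.92/19.002 = 98.5118 W = 0.09851 kW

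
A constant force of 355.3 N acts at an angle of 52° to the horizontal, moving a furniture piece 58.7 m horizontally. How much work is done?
W = F·d·cosθ = (355.3)(58.7)cos(52°) = 12840 J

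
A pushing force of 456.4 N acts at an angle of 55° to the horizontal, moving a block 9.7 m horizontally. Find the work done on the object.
W = F·d·cosθ = (456.4)(9.7)cos(55°) = 2539 J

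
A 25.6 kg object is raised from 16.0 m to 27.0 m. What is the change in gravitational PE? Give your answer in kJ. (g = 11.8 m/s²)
ΔPE = mgΔh = (25.6)(11.8)(11.0) = 3322.88 J = 3.323 kJ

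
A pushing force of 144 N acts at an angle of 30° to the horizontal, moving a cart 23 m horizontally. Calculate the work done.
W = F·d·cosθ = (144)(23)cos(30°) = 2868 J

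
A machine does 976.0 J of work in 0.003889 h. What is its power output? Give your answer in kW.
Convert to SI: W = 976.0 J, t = 14.0004 s
P = W/t = 976.0/14.0004 = 69.7123 W = 0.06971 kW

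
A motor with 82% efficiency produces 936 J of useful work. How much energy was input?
W_in = W_out/η = 936/0.82 = 1141 J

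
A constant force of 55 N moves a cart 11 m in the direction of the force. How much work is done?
W = F·d = (55)(11) = 605.0 J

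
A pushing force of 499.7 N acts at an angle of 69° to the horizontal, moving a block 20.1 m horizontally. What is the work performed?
W = F·d·cosθ = (499.7)(20.1)cos(69°) = 3599 J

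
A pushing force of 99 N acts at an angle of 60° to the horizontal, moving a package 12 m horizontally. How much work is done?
W = F·d·cosθ = (99)(12)cos(60°) = 594.0 J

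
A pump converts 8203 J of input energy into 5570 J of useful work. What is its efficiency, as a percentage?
η = W_out/W_in = 5570/8203 = 67.9%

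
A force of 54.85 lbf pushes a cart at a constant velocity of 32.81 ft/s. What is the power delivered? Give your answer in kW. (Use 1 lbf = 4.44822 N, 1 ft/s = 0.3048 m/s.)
Convert to SI: F = 243.985 N, v = 10.0005 m/s
P = Fv = (243.985)(10.0005) = 2439.97 W = 2.44 kW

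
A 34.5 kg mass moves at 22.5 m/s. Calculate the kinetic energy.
KE = ½mv² = ½(34.5)(22.5)² = 8733 J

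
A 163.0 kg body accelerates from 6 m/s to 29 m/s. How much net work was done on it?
W = ΔKE = ½m(v₂² − v₁²) = ½(163.0)(29² − 6²) = 65607.5 J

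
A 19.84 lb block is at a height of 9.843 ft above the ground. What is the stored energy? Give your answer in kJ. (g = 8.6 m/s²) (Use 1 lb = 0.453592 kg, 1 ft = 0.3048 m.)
Convert to SI: m = 8.99927 kg, h = 3.00015 m
PE = mgh = (8.99927)(8.6)(3.00015) = 232.192 J = 0.2322 kJ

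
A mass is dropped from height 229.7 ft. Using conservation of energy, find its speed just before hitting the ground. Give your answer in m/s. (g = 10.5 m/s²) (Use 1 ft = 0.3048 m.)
Convert to SI: h = 70.0126 m
mgh = ½mv² ⇒ v = √(2gh) = √(2·10.5·70.0126) = 38.34 m/s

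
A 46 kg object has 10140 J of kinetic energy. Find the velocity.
v = √(2·KE/m) = √(2·10140/46) = 21.0 m/s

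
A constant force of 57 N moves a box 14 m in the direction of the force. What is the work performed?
W = F·d = (57)(14) = 798.0 J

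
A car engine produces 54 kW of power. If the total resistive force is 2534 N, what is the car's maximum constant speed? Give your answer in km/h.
P = Fv ⇒ v = P/F = 54000 W/2534.0 N = 21.3102 m/s = 76.72 km/h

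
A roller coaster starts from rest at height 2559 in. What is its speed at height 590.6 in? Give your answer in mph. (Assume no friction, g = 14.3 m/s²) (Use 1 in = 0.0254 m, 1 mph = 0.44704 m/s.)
Convert to SI: h₁−h₂ = 49.9974 m
mgh₁ = mgh₂ + ½mv² ⇒ v = √(2g(h₁−h₂)) = √(2·14.3·49.9974) = 37.8143 m/s = 84.59 mph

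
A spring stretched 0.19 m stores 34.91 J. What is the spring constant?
k = 2·PE/x² = 2·34.91/(0.19)² = 1934 N/m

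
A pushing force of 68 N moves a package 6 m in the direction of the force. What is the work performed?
W = F·d = (68)(6) = 408.0 J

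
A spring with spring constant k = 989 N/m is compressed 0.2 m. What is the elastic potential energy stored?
PE = ½kx² = ½(989)(0.2)² = 19.78 J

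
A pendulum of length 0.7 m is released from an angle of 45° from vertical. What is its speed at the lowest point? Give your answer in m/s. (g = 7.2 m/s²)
h = L(1 − cosθ) = 0.7(1 − cos45°) = 0.205025 m
v = √(2gh) = √(2·7.2·0.205025) = 1.718 m/s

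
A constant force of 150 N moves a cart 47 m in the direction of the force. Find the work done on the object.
W = F·d = (150)(47) = 7050 J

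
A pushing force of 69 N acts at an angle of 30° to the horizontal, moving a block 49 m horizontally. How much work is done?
W = F·d·cosθ = (69)(49)cos(30°) = 2928 J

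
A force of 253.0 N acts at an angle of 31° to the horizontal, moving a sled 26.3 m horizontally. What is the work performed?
W = F·d·cosθ = (253.0)(26.3)cos(31°) = 5704 J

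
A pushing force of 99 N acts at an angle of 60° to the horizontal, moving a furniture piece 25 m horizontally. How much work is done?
W = F·d·cosθ = (99)(25)cos(60°) = 1238 J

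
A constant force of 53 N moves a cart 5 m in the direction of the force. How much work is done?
W = F·d = (53)(5) = 265.0 J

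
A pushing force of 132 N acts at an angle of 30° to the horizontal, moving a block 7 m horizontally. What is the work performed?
W = F·d·cosθ = (132)(7)cos(30°) = 800.2 J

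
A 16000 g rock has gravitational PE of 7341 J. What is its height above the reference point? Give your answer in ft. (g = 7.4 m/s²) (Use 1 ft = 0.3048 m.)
Convert to SI: m = 16.0 kg, PE = 7341.0 J
h = PE/(mg) = 7341.0/(16.0·7.4) = 62.0017 m = 203.4 ft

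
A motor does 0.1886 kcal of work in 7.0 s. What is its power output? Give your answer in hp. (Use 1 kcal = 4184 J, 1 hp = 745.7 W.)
Convert to SI: W = 789.102 J, t = 7.0 s
P = W/t = 789.102/7.0 = 112.729 W = 0.1512 hp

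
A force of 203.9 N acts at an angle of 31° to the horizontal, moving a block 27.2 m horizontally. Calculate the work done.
W = F·d·cosθ = (203.9)(27.2)cos(31°) = 4754 J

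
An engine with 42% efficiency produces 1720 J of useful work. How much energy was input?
W_in = W_out/η = 1720/0.42 = 4095 J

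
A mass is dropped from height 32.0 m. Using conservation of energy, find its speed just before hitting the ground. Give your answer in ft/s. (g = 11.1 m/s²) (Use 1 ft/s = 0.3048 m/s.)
mgh = ½mv² ⇒ v = √(2gh) = √(2·11.1·32.0) = 26.6533 m/s = 87.45 ft/s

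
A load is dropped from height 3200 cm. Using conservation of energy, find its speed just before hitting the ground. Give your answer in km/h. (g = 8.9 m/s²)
Convert to SI: h = 32.0 m
mgh = ½mv² ⇒ v = √(2gh) = √(2·8.9·32.0) = 23.8663 m/s = 85.92 km/h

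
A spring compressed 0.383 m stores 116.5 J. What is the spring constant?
k = 2·PE/x² = 2·116.5/(0.383)² = 1588 N/m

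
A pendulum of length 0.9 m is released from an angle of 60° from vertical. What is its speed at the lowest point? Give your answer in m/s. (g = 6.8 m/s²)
h = L(1 − cosθ) = 0.9(1 − cos60°) = 0.45 m
v = √(2gh) = √(2·6.8·0.45) = 2.474 m/s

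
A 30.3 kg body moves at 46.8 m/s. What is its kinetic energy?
KE = ½mv² = ½(30.3)(46.8)² = 33180 J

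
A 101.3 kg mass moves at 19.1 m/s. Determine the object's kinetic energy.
KE = ½mv² = ½(101.3)(19.1)² = 18480 J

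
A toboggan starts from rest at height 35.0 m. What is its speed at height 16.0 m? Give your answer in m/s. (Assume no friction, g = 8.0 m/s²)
mgh₁ = mgh₂ + ½mv² ⇒ v = √(2g(h₁−h₂)) = √(2·8.0·19.0) = 17.44 m/s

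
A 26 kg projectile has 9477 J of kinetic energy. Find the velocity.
v = √(2·KE/m) = √(2·9477/26) = 27.0 m/s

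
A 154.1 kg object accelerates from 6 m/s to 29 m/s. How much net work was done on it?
W = ΔKE = ½m(v₂² − v₁²) = ½(154.1)(29² − 6²) = 62025.25 J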